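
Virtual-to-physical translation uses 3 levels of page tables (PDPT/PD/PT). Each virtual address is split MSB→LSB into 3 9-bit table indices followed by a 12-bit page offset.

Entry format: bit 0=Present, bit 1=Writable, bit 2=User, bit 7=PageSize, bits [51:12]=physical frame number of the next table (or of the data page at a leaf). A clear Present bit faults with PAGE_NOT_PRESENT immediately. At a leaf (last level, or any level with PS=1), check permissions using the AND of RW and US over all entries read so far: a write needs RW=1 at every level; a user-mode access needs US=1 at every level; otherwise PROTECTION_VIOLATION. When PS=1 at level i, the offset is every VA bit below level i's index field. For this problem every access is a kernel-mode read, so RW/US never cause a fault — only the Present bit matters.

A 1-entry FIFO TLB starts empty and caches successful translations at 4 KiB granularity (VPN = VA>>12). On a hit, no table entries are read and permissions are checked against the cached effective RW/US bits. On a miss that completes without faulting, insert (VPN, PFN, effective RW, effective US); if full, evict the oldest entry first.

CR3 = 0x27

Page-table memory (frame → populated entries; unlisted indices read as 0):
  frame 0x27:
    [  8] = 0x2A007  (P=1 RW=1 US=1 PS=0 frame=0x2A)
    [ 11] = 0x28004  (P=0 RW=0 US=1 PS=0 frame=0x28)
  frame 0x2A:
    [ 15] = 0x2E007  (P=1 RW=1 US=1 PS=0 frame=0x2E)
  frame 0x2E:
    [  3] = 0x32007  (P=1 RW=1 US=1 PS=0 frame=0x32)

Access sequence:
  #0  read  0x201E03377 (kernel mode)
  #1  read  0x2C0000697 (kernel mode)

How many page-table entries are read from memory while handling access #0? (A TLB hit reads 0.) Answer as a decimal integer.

Walk each access:
#0 VA=0x201E03377 (r,kernel):
  L0: frame=0x27 idx=8 entry=0x2A007 [P=1 RW=1 US=1 PS=0]
  L1: frame=0x2A idx=15 entry=0x2E007 [P=1 RW=1 US=1 PS=0]
  L2: frame=0x2E idx=3 entry=0x32007 [P=1 RW=1 US=1 PS=0]
  ⇒ phys 0x32377  [3 reads]
#1 VA=0x2C0000697 (r,kernel):
  L0: frame=0x27 idx=11 entry=0x28004 [P=0 RW=0 US=1 PS=0]
  ✗ PAGE_NOT_PRESENT  [1 reads]

Entries read for #0: 3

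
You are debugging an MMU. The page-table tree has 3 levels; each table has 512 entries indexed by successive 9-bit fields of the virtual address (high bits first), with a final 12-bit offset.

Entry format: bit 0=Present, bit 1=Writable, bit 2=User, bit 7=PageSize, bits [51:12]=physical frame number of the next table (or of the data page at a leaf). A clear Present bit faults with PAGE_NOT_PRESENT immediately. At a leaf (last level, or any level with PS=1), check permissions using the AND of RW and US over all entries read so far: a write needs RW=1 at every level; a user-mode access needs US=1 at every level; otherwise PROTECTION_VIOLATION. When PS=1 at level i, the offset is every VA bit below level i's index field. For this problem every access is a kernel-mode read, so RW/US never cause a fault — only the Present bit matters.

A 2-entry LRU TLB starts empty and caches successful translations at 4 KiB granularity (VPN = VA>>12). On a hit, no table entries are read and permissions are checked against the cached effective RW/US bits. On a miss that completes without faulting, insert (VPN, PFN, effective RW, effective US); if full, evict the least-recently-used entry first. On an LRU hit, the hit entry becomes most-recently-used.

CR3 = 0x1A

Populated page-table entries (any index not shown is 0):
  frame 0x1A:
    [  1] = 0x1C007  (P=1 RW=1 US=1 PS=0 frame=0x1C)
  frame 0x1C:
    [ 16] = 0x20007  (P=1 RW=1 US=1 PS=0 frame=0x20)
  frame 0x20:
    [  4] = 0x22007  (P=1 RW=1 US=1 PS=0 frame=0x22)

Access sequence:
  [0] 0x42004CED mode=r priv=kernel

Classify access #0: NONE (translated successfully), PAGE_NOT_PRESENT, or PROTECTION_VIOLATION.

Walk each access:
#0 VA=0x42004CED (r,kernel):
  L0: frame=0x1A idx=1 entry=0x1C007 [P=1 RW=1 US=1 PS=0]
  L1: frame=0x1C idx=16 entry=0x20007 [P=1 RW=1 US=1 PS=0]
  L2: frame=0x20 idx=4 entry=0x22007 [P=1 RW=1 US=1 PS=0]
  ✓ 0x22CED  — 3 lookups

Access #0 fault: NONE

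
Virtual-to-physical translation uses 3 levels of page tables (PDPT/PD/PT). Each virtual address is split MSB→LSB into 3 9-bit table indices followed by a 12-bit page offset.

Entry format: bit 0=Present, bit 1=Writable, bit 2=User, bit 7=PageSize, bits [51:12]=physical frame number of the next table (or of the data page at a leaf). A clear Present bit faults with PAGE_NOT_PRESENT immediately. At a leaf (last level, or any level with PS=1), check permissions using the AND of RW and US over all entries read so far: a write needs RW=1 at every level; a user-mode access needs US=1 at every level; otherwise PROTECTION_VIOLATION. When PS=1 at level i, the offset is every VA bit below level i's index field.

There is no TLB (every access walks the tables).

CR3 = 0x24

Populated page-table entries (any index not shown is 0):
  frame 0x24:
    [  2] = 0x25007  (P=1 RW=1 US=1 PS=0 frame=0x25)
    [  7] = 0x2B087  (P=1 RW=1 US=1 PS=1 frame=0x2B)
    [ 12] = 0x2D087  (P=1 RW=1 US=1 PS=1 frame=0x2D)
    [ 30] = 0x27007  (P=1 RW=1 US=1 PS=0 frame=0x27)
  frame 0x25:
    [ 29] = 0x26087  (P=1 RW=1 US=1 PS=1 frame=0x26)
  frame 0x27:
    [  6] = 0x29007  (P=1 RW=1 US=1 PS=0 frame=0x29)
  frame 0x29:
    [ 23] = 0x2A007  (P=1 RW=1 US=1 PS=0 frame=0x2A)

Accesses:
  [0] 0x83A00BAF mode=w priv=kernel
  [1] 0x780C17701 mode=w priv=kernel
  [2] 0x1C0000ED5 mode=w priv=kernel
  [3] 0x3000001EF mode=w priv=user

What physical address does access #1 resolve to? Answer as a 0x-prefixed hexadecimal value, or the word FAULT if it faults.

Walk each access:
#0 VA=0x83A00BAF (w,kernel):
  lvl0: tbl 0x24, slot 2 ⇒ 0x25007 (P1/RW1/US1/PS0)
  lvl1: tbl 0x25, slot 29 ⇒ 0x26087 (P1/RW1/US1/PS1)
  ✓ 0x26BAF (huge @L1)  — 2 lookups
#1 VA=0x780C17701 (w,kernel):
  lvl0: tbl 0x24, slot 30 ⇒ 0x27007 (P1/RW1/US1/PS0)
  lvl1: tbl 0x27, slot 6 ⇒ 0x29007 (P1/RW1/US1/PS0)
  lvl2: tbl 0x29, slot 23 ⇒ 0x2A007 (P1/RW1/US1/PS0)
  ✓ 0x2A701  — 3 lookups
#2 VA=0x1C0000ED5 (w,kernel):
  lvl0: tbl 0x24, slot 7 ⇒ 0x2B087 (P1/RW1/US1/PS1)
  ✓ 0x2BED5 (huge @L0)  — 1 lookups
#3 VA=0x3000001EF (w,user):
  lvl0: tbl 0x24, slot 12 ⇒ 0x2D087 (P1/RW1/US1/PS1)
  ✓ 0x2D1EF (huge @L0)  — 1 lookups

Access #1 PA: 0x2A701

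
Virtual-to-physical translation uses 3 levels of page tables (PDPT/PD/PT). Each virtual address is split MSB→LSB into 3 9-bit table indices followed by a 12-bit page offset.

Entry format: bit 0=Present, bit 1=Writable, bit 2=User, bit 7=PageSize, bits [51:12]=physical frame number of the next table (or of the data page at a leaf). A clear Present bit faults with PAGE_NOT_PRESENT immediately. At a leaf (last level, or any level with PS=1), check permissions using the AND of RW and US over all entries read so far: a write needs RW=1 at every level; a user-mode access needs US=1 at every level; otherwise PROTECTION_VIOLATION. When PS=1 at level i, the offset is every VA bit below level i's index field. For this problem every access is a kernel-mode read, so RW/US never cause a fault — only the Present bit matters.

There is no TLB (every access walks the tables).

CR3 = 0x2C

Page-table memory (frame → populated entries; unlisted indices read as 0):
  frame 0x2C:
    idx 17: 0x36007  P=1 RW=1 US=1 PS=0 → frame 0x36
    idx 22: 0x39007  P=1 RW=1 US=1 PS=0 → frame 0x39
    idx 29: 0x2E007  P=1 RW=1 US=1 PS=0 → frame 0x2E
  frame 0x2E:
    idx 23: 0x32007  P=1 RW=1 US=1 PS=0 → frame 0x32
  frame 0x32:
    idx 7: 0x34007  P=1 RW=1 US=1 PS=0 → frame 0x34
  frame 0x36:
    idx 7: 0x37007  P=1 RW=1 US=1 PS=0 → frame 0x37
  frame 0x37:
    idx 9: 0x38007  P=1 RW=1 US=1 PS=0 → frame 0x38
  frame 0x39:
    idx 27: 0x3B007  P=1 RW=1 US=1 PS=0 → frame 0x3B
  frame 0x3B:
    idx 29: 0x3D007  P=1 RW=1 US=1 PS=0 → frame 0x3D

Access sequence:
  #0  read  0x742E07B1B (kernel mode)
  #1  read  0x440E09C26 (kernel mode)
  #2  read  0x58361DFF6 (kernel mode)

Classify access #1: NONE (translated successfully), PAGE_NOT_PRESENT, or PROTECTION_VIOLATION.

Walk each access:
#0 VA=0x742E07B1B (r,kernel):
  L0: frame=0x2C idx=29 entry=0x2E007 [P=1 RW=1 US=1 PS=0]
  L1: frame=0x2E idx=23 entry=0x32007 [P=1 RW=1 US=1 PS=0]
  L2: frame=0x32 idx=7 entry=0x34007 [P=1 RW=1 US=1 PS=0]
  → PA=0x34B1B  (3 entries read)
#1 VA=0x440E09C26 (r,kernel):
  L0: frame=0x2C idx=17 entry=0x36007 [P=1 RW=1 US=1 PS=0]
  L1: frame=0x36 idx=7 entry=0x37007 [P=1 RW=1 US=1 PS=0]
  L2: frame=0x37 idx=9 entry=0x38007 [P=1 RW=1 US=1 PS=0]
  → PA=0x38C26  (3 entries read)
#2 VA=0x58361DFF6 (r,kernel):
  L0: frame=0x2C idx=22 entry=0x39007 [P=1 RW=1 US=1 PS=0]
  L1: frame=0x39 idx=27 entry=0x3B007 [P=1 RW=1 US=1 PS=0]
  L2: frame=0x3B idx=29 entry=0x3D007 [P=1 RW=1 US=1 PS=0]
  → PA=0x3DFF6  (3 entries read)

Access #1 fault: NONE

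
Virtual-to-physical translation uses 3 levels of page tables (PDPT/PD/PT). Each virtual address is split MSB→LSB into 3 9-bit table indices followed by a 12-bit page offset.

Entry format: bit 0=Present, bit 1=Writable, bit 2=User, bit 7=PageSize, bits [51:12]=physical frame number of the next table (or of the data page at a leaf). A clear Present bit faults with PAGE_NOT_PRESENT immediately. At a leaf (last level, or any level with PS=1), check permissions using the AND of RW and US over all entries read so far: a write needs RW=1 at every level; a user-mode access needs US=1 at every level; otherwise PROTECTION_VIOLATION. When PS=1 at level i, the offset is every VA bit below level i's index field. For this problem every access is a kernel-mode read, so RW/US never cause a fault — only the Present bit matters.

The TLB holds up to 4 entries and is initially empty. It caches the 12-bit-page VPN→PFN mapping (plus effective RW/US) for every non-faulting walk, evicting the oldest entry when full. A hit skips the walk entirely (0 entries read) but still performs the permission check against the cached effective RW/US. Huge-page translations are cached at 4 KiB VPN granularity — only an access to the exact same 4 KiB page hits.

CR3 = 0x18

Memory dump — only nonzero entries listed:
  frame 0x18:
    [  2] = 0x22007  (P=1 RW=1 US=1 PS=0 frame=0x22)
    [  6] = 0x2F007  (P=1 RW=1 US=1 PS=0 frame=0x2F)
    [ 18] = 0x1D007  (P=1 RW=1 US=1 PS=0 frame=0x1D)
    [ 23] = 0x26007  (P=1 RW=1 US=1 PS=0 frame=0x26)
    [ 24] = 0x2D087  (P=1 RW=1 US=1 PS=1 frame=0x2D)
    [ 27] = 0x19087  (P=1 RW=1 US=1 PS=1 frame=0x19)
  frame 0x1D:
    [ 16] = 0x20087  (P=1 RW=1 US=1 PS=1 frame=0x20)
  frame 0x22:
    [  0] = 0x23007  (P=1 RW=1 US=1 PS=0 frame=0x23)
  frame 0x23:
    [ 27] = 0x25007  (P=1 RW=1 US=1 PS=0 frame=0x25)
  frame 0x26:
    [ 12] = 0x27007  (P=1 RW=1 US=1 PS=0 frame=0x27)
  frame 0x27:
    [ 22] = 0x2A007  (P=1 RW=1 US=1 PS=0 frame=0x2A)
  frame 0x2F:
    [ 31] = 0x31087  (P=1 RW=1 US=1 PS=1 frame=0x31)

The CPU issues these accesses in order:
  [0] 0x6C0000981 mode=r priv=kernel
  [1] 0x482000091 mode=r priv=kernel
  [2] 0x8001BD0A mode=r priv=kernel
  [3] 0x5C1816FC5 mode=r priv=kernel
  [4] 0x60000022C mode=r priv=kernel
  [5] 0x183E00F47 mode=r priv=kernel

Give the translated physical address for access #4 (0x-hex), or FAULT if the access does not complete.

Trace:
#0 VA=0x6C0000981 (r,kernel):
  L0: frame=0x18 idx=27 entry=0x19087 [P=1 RW=1 US=1 PS=1]
  ✓ 0x19981 (huge @L0)  — 1 lookups
#1 VA=0x482000091 (r,kernel):
  L0: frame=0x18 idx=18 entry=0x1D007 [P=1 RW=1 US=1 PS=0]
  L1: frame=0x1D idx=16 entry=0x20087 [P=1 RW=1 US=1 PS=1]
  ✓ 0x20091 (huge @L1)  — 2 lookups
#2 VA=0x8001BD0A (r,kernel):
  L0: frame=0x18 idx=2 entry=0x22007 [P=1 RW=1 US=1 PS=0]
  L1: frame=0x22 idx=0 entry=0x23007 [P=1 RW=1 US=1 PS=0]
  L2: frame=0x23 idx=27 entry=0x25007 [P=1 RW=1 US=1 PS=0]
  ✓ 0x25D0A  — 3 lookups
#3 VA=0x5C1816FC5 (r,kernel):
  L0: frame=0x18 idx=23 entry=0x26007 [P=1 RW=1 US=1 PS=0]
  L1: frame=0x26 idx=12 entry=0x27007 [P=1 RW=1 US=1 PS=0]
  L2: frame=0x27 idx=22 entry=0x2A007 [P=1 RW=1 US=1 PS=0]
  ✓ 0x2AFC5  — 3 lookups
#4 VA=0x60000022C (r,kernel):
  L0: frame=0x18 idx=24 entry=0x2D087 [P=1 RW=1 US=1 PS=1]
  ✓ 0x2D22C (huge @L0)  — 1 lookups
#5 VA=0x183E00F47 (r,kernel):
  L0: frame=0x18 idx=6 entry=0x2F007 [P=1 RW=1 US=1 PS=0]
  L1: frame=0x2F idx=31 entry=0x31087 [P=1 RW=1 US=1 PS=1]
  ✓ 0x31F47 (huge @L1)  — 2 lookups

Access #4 PA: 0x2D22C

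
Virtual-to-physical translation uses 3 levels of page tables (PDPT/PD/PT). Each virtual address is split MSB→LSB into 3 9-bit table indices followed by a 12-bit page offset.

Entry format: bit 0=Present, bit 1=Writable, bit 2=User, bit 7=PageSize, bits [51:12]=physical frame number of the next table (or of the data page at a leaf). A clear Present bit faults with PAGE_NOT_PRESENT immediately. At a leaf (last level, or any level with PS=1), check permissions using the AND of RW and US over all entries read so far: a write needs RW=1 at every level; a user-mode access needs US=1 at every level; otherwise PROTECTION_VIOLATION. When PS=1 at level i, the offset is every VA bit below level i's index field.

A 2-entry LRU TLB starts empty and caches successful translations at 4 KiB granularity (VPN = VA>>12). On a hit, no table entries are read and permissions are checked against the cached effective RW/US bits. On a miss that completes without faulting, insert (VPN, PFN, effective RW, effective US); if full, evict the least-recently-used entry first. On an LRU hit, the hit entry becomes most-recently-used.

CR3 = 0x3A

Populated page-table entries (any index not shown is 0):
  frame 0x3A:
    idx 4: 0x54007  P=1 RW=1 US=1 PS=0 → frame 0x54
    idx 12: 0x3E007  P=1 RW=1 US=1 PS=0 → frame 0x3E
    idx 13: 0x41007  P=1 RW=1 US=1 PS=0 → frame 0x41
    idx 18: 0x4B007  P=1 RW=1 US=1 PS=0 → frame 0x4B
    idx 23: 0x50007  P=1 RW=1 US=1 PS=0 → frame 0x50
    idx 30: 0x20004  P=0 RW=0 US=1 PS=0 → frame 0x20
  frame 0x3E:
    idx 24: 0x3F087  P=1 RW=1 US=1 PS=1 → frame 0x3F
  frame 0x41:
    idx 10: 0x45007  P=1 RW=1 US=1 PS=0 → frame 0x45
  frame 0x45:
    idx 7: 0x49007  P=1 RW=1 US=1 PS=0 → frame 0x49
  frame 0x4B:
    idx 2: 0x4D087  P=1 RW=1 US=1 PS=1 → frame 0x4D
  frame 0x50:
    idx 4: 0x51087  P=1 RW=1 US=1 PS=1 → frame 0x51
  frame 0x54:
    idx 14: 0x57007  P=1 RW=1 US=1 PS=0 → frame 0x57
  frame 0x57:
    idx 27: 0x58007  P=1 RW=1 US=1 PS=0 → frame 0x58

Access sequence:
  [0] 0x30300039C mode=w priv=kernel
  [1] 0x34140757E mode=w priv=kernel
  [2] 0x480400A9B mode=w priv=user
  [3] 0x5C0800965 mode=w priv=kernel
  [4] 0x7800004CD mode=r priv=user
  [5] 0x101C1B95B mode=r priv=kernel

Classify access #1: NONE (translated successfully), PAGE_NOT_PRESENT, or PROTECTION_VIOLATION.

Walk each access:
#0 VA=0x30300039C (w,kernel):
  L0: frame=0x3A idx=12 entry=0x3E007 [P=1 RW=1 US=1 PS=0]
  L1: frame=0x3E idx=24 entry=0x3F087 [P=1 RW=1 US=1 PS=1]
  ⇒ phys 0x3F39C (huge @L1)  [2 reads]
#1 VA=0x34140757E (w,kernel):
  L0: frame=0x3A idx=13 entry=0x41007 [P=1 RW=1 US=1 PS=0]
  L1: frame=0x41 idx=10 entry=0x45007 [P=1 RW=1 US=1 PS=0]
  L2: frame=0x45 idx=7 entry=0x49007 [P=1 RW=1 US=1 PS=0]
  ⇒ phys 0x4957E  [3 reads]
#2 VA=0x480400A9B (w,user):
  L0: frame=0x3A idx=18 entry=0x4B007 [P=1 RW=1 US=1 PS=0]
  L1: frame=0x4B idx=2 entry=0x4D087 [P=1 RW=1 US=1 PS=1]
  ⇒ phys 0x4DA9B (huge @L1)  [2 reads]
#3 VA=0x5C0800965 (w,kernel):
  L0: frame=0x3A idx=23 entry=0x50007 [P=1 RW=1 US=1 PS=0]
  L1: frame=0x50 idx=4 entry=0x51087 [P=1 RW=1 US=1 PS=1]
  ⇒ phys 0x51965 (huge @L1)  [2 reads]
#4 VA=0x7800004CD (r,user):
  L0: frame=0x3A idx=30 entry=0x20004 [P=0 RW=0 US=1 PS=0]
  ✗ PAGE_NOT_PRESENT  [1 reads]
#5 VA=0x101C1B95B (r,kernel):
  L0: frame=0x3A idx=4 entry=0x54007 [P=1 RW=1 US=1 PS=0]
  L1: frame=0x54 idx=14 entry=0x57007 [P=1 RW=1 US=1 PS=0]
  L2: frame=0x57 idx=27 entry=0x58007 [P=1 RW=1 US=1 PS=0]
  ⇒ phys 0x5895B  [3 reads]

Access #1 fault: NONE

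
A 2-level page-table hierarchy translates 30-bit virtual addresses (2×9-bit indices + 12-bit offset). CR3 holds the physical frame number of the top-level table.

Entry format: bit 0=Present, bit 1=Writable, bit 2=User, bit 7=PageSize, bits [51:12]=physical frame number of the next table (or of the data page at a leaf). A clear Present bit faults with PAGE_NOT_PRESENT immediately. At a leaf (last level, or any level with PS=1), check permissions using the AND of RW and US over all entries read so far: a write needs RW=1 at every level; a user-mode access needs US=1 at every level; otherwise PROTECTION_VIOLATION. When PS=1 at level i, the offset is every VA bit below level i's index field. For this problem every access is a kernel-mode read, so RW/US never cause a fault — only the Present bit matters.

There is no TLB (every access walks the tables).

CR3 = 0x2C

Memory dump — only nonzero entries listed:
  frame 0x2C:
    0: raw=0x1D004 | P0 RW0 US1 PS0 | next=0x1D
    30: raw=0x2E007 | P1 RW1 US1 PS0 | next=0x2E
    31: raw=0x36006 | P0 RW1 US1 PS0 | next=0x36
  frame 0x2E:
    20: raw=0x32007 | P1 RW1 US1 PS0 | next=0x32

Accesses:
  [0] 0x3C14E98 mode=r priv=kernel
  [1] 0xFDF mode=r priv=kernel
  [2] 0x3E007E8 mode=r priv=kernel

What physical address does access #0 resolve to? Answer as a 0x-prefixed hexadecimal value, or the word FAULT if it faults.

Walk each access:
#0 VA=0x3C14E98 (r,kernel):
  L0 @0x2C[30] → 0x2E007  P=1,RW=1,US=1,PS=0
  L1 @0x2E[20] → 0x32007  P=1,RW=1,US=1,PS=0
  ✓ 0x32E98  — 2 lookups
#1 VA=0xFDF (r,kernel):
  L0 @0x2C[0] → 0x1D004  P=0,RW=0,US=1,PS=0
  ⇒ fault: PAGE_NOT_PRESENT  — 1 lookups
#2 VA=0x3E007E8 (r,kernel):
  L0 @0x2C[31] → 0x36006  P=0,RW=1,US=1,PS=0
  ⇒ fault: PAGE_NOT_PRESENT  — 1 lookups

Access #0 PA: 0x32E98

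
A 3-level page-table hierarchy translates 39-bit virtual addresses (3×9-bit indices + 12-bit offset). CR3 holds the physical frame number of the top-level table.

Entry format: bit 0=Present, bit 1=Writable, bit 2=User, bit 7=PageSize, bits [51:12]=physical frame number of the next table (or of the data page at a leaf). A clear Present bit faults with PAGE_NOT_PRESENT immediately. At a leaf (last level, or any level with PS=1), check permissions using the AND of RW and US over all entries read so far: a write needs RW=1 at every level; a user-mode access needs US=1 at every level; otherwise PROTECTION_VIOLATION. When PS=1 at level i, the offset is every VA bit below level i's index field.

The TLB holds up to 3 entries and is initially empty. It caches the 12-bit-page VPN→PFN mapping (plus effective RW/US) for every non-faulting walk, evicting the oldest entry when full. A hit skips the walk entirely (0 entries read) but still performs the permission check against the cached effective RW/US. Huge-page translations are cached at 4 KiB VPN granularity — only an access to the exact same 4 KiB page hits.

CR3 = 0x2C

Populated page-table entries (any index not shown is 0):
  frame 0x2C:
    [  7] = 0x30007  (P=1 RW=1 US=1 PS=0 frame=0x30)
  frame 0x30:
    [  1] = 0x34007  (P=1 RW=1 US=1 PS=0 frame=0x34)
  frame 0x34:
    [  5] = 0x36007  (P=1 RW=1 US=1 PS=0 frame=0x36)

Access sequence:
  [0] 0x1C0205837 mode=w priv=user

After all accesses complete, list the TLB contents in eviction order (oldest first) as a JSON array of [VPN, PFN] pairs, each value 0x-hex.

Walk each access:
#0 VA=0x1C0205837 (w,user):
  L0: frame=0x2C idx=7 entry=0x30007 [P=1 RW=1 US=1 PS=0]
  L1: frame=0x30 idx=1 entry=0x34007 [P=1 RW=1 US=1 PS=0]
  L2: frame=0x34 idx=5 entry=0x36007 [P=1 RW=1 US=1 PS=0]
  ⇒ phys 0x36837  [3 reads]

TLB: [["0x1C0205", "0x36"]]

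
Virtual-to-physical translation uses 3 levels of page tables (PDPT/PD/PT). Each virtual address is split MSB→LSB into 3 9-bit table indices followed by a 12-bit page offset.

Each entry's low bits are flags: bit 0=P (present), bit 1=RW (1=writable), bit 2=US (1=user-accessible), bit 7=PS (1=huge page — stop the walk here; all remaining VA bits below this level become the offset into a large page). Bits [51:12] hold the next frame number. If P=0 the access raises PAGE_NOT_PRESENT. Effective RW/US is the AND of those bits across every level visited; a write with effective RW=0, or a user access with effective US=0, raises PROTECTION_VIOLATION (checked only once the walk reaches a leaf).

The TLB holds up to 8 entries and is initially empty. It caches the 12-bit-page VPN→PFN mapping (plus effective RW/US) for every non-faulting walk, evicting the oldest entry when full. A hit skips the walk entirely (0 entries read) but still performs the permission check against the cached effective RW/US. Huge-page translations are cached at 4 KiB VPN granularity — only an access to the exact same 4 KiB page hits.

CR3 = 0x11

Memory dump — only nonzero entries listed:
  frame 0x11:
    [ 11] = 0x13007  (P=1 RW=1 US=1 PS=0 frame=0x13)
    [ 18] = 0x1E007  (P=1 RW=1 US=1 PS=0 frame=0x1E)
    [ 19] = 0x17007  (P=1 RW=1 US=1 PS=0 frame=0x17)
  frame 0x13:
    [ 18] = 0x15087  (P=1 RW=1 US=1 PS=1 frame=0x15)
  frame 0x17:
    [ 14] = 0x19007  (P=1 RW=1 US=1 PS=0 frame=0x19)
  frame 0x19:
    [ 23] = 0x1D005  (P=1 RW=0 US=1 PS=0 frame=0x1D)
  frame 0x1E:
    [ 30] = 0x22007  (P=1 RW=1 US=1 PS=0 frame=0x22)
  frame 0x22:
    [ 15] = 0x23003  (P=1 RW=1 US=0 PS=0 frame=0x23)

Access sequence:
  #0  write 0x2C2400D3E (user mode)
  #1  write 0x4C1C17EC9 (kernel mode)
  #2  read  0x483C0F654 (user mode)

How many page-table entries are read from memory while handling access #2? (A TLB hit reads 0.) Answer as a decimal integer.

Per-access translation:
#0 VA=0x2C2400D3E (w,user):
  L0: frame=0x11 idx=11 entry=0x13007 [P=1 RW=1 US=1 PS=0]
  L1: frame=0x13 idx=18 entry=0x15087 [P=1 RW=1 US=1 PS=1]
  → PA=0x15D3E (huge @L1)  (2 entries read)
#1 VA=0x4C1C17EC9 (w,kernel):
  L0: frame=0x11 idx=19 entry=0x17007 [P=1 RW=1 US=1 PS=0]
  L1: frame=0x17 idx=14 entry=0x19007 [P=1 RW=1 US=1 PS=0]
  L2: frame=0x19 idx=23 entry=0x1D005 [P=1 RW=0 US=1 PS=0]
  ⇒ fault: PROTECTION_VIOLATION  — 3 lookups
#2 VA=0x483C0F654 (r,user):
  L0: frame=0x11 idx=18 entry=0x1E007 [P=1 RW=1 US=1 PS=0]
  L1: frame=0x1E idx=30 entry=0x22007 [P=1 RW=1 US=1 PS=0]
  L2: frame=0x22 idx=15 entry=0x23003 [P=1 RW=1 US=0 PS=0]
  ⇒ fault: PROTECTION_VIOLATION  — 3 lookups

Entries read for #2: 3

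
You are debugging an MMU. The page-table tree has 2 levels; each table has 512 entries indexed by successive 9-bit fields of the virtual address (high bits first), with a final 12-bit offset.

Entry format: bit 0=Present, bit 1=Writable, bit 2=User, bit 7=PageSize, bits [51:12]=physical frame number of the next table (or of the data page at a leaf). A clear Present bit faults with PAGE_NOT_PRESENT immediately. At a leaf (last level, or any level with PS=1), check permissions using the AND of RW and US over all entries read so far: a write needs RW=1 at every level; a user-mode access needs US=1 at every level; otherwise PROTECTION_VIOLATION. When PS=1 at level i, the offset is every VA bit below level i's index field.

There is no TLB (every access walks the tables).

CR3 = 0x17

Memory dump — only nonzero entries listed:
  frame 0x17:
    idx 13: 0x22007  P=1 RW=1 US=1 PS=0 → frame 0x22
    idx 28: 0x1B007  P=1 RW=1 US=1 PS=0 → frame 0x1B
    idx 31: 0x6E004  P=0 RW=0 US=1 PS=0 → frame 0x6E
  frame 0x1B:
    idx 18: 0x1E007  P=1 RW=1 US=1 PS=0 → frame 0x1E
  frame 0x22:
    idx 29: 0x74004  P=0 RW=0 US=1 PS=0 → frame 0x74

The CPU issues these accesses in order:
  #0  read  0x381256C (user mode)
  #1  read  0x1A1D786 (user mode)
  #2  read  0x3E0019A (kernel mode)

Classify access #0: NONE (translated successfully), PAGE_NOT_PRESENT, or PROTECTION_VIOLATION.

Per-access translation:
#0 VA=0x381256C (r,user):
  L0: frame=0x17 idx=28 entry=0x1B007 [P=1 RW=1 US=1 PS=0]
  L1: frame=0x1B idx=18 entry=0x1E007 [P=1 RW=1 US=1 PS=0]
  ✓ 0x1E56C  — 2 lookups
#1 VA=0x1A1D786 (r,user):
  L0: frame=0x17 idx=13 entry=0x22007 [P=1 RW=1 US=1 PS=0]
  L1: frame=0x22 idx=29 entry=0x74004 [P=0 RW=0 US=1 PS=0]
  ✗ PAGE_NOT_PRESENT  [2 reads]
#2 VA=0x3E0019A (r,kernel):
  L0: frame=0x17 idx=31 entry=0x6E004 [P=0 RW=0 US=1 PS=0]
  ✗ PAGE_NOT_PRESENT  [1 reads]

Access #0 fault: NONE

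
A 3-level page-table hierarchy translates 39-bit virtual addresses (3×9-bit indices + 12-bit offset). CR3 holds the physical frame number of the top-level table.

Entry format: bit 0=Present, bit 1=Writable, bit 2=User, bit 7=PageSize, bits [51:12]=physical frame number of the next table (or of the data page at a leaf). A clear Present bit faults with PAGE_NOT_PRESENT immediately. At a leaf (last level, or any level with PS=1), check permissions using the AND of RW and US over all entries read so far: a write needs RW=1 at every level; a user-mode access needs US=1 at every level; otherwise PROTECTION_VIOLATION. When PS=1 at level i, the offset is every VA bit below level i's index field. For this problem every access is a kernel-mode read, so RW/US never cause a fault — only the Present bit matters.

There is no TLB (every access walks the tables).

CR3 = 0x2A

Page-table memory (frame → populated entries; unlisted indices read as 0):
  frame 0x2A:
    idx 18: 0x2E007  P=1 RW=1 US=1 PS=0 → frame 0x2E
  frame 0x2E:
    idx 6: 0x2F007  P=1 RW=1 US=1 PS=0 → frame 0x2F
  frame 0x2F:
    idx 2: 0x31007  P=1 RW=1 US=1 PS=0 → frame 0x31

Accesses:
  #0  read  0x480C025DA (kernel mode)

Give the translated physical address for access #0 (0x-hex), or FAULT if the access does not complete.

Trace:
#0 VA=0x480C025DA (r,kernel):
  lvl0: tbl 0x2A, slot 18 ⇒ 0x2E007 (P1/RW1/US1/PS0)
  lvl1: tbl 0x2E, slot 6 ⇒ 0x2F007 (P1/RW1/US1/PS0)
  lvl2: tbl 0x2F, slot 2 ⇒ 0x31007 (P1/RW1/US1/PS0)
  ✓ 0x315DA  — 3 lookups

Access #0 PA: 0x315DA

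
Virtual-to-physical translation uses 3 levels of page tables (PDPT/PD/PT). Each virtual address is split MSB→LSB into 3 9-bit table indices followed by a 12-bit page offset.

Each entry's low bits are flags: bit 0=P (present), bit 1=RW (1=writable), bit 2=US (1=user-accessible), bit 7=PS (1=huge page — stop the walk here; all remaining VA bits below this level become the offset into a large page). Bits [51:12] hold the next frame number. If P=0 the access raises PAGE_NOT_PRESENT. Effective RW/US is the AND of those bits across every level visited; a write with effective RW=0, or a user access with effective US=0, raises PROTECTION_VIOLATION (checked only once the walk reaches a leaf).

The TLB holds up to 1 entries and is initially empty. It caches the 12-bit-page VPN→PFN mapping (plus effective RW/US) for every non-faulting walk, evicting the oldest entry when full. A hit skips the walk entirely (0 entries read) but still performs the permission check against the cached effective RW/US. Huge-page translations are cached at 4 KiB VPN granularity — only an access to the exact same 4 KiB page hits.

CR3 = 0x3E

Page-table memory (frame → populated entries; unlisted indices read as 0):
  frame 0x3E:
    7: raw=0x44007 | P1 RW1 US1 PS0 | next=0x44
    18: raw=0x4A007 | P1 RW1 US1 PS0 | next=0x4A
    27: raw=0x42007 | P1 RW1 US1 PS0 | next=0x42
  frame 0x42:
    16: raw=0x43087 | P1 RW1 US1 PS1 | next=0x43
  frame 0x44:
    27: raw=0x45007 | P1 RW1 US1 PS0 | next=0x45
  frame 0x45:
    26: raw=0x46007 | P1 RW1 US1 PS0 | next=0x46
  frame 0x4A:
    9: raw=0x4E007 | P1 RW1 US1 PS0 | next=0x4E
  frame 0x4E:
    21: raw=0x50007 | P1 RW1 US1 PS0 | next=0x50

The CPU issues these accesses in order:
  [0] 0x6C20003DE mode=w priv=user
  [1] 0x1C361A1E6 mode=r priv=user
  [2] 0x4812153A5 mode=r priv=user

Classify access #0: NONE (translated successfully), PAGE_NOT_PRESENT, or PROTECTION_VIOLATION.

Walk each access:
#0 VA=0x6C20003DE (w,user):
  L0 @0x3E[27] → 0x42007  P=1,RW=1,US=1,PS=0
  L1 @0x42[16] → 0x43087  P=1,RW=1,US=1,PS=1
  ✓ 0x433DE (huge @L1)  — 2 lookups
#1 VA=0x1C361A1E6 (r,user):
  L0 @0x3E[7] → 0x44007  P=1,RW=1,US=1,PS=0
  L1 @0x44[27] → 0x45007  P=1,RW=1,US=1,PS=0
  L2 @0x45[26] → 0x46007  P=1,RW=1,US=1,PS=0
  ✓ 0x461E6  — 3 lookups
#2 VA=0x4812153A5 (r,user):
  L0 @0x3E[18] → 0x4A007  P=1,RW=1,US=1,PS=0
  L1 @0x4A[9] → 0x4E007  P=1,RW=1,US=1,PS=0
  L2 @0x4E[21] → 0x50007  P=1,RW=1,US=1,PS=0
  ✓ 0x503A5  — 3 lookups

Access #0 fault: NONE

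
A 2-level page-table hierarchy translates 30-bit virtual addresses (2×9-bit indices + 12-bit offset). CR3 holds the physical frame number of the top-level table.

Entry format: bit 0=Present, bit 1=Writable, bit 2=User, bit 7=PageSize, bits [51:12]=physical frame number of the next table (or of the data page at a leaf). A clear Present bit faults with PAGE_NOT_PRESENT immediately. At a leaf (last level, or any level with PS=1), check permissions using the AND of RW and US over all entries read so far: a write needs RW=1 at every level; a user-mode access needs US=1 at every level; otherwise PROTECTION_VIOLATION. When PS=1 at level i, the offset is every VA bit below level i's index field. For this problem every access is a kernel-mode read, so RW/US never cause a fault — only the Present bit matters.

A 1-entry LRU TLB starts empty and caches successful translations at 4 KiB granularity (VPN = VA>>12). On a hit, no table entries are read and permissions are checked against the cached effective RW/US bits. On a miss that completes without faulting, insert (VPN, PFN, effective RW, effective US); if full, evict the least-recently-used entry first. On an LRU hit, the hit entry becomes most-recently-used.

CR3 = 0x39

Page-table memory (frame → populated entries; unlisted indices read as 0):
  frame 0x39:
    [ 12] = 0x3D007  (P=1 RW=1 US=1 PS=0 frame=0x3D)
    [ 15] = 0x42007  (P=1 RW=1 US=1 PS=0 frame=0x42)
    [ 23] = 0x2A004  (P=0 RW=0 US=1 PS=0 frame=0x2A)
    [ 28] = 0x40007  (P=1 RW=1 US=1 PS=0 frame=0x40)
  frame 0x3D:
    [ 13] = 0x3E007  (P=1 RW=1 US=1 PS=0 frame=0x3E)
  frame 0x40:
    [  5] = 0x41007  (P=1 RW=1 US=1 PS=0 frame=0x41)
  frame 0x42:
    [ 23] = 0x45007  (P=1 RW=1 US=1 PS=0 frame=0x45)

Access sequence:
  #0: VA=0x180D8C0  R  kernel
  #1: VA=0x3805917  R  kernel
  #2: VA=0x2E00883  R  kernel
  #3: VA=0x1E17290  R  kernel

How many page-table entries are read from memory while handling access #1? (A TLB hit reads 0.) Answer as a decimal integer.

Walk each access:
#0 VA=0x180D8C0 (r,kernel):
  lvl0: tbl 0x39, slot 12 ⇒ 0x3D007 (P1/RW1/US1/PS0)
  lvl1: tbl 0x3D, slot 13 ⇒ 0x3E007 (P1/RW1/US1/PS0)
  ⇒ phys 0x3E8C0  [2 reads]
#1 VA=0x3805917 (r,kernel):
  lvl0: tbl 0x39, slot 28 ⇒ 0x40007 (P1/RW1/US1/PS0)
  lvl1: tbl 0x40, slot 5 ⇒ 0x41007 (P1/RW1/US1/PS0)
  ⇒ phys 0x41917  [2 reads]
#2 VA=0x2E00883 (r,kernel):
  lvl0: tbl 0x39, slot 23 ⇒ 0x2A004 (P0/RW0/US1/PS0)
  ✗ PAGE_NOT_PRESENT  [1 reads]
#3 VA=0x1E17290 (r,kernel):
  lvl0: tbl 0x39, slot 15 ⇒ 0x42007 (P1/RW1/US1/PS0)
  lvl1: tbl 0x42, slot 23 ⇒ 0x45007 (P1/RW1/US1/PS0)
  ⇒ phys 0x45290  [2 reads]

Entries read for #1: 2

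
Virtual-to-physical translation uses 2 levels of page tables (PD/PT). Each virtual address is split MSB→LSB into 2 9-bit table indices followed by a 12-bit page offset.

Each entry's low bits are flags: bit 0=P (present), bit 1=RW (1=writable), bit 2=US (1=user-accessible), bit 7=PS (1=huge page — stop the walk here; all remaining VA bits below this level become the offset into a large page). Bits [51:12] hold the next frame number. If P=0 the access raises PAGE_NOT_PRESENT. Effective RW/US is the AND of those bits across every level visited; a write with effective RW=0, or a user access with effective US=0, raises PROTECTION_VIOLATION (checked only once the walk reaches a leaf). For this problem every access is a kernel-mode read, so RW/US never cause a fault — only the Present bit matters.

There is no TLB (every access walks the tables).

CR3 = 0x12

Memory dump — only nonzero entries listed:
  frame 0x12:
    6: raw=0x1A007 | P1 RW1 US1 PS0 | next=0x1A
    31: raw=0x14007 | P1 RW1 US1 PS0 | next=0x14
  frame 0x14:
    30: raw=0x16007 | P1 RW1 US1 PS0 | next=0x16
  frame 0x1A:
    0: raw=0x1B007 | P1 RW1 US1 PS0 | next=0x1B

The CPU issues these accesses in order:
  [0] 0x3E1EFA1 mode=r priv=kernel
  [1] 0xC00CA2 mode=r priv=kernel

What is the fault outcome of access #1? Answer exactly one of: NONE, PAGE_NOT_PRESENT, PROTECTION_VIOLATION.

Walk each access:
#0 VA=0x3E1EFA1 (r,kernel):
  lvl0: tbl 0x12, slot 31 ⇒ 0x14007 (P1/RW1/US1/PS0)
  lvl1: tbl 0x14, slot 30 ⇒ 0x16007 (P1/RW1/US1/PS0)
  → PA=0x16FA1  (2 entries read)
#1 VA=0xC00CA2 (r,kernel):
  lvl0: tbl 0x12, slot 6 ⇒ 0x1A007 (P1/RW1/US1/PS0)
  lvl1: tbl 0x1A, slot 0 ⇒ 0x1B007 (P1/RW1/US1/PS0)
  → PA=0x1BCA2  (2 entries read)

Access #1 fault: NONE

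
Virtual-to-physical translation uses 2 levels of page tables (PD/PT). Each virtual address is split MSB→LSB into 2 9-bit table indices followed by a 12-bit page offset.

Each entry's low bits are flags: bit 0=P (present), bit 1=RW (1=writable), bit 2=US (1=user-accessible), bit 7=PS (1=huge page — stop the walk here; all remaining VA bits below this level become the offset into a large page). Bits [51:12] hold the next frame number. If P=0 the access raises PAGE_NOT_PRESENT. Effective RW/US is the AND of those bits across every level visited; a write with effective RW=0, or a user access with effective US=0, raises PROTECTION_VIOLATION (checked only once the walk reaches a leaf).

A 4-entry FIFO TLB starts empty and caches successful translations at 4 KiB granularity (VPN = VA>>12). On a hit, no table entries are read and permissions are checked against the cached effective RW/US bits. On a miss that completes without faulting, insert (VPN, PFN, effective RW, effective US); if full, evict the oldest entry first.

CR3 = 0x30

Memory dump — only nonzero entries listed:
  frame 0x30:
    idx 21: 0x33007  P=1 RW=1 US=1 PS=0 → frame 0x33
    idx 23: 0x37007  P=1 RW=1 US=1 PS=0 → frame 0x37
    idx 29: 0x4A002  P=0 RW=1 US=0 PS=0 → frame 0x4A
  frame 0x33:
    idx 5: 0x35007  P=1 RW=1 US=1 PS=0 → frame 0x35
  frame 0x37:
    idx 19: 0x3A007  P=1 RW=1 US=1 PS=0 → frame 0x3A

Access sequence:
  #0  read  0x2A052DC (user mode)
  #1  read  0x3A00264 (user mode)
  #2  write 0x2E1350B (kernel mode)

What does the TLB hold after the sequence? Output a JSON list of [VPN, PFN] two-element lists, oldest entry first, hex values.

Per-access translation:
#0 VA=0x2A052DC (r,user):
  L0: frame=0x30 idx=21 entry=0x33007 [P=1 RW=1 US=1 PS=0]
  L1: frame=0x33 idx=5 entry=0x35007 [P=1 RW=1 US=1 PS=0]
  ⇒ phys 0x352DC  [2 reads]
#1 VA=0x3A00264 (r,user):
  L0: frame=0x30 idx=29 entry=0x4A002 [P=0 RW=1 US=0 PS=0]
  → PAGE_NOT_PRESENT  (1 entries read)
#2 VA=0x2E1350B (w,kernel):
  L0: frame=0x30 idx=23 entry=0x37007 [P=1 RW=1 US=1 PS=0]
  L1: frame=0x37 idx=19 entry=0x3A007 [P=1 RW=1 US=1 PS=0]
  ⇒ phys 0x3A50B  [2 reads]

TLB: [["0x2A05", "0x35"], ["0x2E13", "0x3A"]]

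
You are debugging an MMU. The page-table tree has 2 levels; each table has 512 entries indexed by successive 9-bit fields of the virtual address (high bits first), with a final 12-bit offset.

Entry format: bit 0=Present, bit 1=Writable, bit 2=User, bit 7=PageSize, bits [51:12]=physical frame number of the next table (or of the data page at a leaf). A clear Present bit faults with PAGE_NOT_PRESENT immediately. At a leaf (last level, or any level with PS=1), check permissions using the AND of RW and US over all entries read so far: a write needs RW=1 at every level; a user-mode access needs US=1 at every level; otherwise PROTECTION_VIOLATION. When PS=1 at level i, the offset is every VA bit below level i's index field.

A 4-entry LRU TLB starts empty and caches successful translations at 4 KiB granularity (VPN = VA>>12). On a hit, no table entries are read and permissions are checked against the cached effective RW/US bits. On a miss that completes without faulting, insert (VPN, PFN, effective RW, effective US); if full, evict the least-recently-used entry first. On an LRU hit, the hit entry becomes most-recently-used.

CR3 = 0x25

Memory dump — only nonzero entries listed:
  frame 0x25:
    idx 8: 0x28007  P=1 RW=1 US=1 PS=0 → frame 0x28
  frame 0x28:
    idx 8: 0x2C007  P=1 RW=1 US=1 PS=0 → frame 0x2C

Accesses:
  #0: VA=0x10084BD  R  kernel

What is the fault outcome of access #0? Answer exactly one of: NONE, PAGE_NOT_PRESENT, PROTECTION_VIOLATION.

Per-access translation:
#0 VA=0x10084BD (r,kernel):
  L0: frame=0x25 idx=8 entry=0x28007 [P=1 RW=1 US=1 PS=0]
  L1: frame=0x28 idx=8 entry=0x2C007 [P=1 RW=1 US=1 PS=0]
  → PA=0x2C4BD  (2 entries read)

Access #0 fault: NONE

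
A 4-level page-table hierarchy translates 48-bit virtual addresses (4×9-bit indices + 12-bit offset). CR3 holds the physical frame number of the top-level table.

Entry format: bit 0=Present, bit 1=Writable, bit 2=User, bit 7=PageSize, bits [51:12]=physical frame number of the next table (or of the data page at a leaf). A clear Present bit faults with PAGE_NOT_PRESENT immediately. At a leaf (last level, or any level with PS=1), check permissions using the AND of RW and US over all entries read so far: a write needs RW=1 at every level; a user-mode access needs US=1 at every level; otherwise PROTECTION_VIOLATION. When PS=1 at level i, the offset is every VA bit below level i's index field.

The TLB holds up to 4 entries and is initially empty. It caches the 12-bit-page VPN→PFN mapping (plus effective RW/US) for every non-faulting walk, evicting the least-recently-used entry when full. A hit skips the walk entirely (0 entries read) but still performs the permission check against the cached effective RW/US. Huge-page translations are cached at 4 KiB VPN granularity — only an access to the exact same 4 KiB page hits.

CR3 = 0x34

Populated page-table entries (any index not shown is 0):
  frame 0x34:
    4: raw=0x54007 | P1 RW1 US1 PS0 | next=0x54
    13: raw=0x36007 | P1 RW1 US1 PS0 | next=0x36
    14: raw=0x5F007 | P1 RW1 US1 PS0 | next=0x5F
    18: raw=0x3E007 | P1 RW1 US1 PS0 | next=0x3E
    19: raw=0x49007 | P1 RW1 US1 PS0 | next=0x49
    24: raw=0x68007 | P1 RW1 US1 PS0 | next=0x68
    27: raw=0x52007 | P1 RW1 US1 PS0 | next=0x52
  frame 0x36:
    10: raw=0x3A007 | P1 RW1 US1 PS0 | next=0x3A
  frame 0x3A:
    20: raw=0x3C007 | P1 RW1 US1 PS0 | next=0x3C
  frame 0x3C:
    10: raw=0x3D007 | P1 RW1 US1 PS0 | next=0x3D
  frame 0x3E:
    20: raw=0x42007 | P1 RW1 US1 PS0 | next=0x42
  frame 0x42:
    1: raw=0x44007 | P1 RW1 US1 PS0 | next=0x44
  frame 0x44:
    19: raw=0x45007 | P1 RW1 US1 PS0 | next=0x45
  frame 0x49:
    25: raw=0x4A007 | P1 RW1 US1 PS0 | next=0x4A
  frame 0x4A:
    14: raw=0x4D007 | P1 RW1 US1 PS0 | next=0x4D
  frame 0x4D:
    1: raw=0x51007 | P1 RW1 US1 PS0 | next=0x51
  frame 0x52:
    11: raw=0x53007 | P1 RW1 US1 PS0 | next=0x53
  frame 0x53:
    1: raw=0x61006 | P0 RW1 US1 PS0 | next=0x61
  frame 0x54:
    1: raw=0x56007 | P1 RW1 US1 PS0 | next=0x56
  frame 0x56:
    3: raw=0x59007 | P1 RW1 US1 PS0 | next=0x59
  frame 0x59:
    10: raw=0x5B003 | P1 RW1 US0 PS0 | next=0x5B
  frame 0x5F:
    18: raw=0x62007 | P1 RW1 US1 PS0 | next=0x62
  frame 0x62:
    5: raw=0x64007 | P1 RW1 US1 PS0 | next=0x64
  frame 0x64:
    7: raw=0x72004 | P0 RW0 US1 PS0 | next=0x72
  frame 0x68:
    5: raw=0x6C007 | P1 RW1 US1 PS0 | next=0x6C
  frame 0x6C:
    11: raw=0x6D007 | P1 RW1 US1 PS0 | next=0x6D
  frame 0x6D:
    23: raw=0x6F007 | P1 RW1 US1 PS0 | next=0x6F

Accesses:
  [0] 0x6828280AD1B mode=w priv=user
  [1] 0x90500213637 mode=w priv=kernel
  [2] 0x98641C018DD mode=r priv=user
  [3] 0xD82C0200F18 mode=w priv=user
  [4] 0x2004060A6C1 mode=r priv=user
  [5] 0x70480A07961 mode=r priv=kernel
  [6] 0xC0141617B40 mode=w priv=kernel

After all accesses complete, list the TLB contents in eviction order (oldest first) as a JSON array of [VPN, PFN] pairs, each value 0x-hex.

Trace:
#0 VA=0x6828280AD1B (w,user):
  L0: frame=0x34 idx=13 entry=0x36007 [P=1 RW=1 US=1 PS=0]
  L1: frame=0x36 idx=10 entry=0x3A007 [P=1 RW=1 US=1 PS=0]
  L2: frame=0x3A idx=20 entry=0x3C007 [P=1 RW=1 US=1 PS=0]
  L3: frame=0x3C idx=10 entry=0x3D007 [P=1 RW=1 US=1 PS=0]
  → PA=0x3DD1B  (4 entries read)
#1 VA=0x90500213637 (w,kernel):
  L0: frame=0x34 idx=18 entry=0x3E007 [P=1 RW=1 US=1 PS=0]
  L1: frame=0x3E idx=20 entry=0x42007 [P=1 RW=1 US=1 PS=0]
  L2: frame=0x42 idx=1 entry=0x44007 [P=1 RW=1 US=1 PS=0]
  L3: frame=0x44 idx=19 entry=0x45007 [P=1 RW=1 US=1 PS=0]
  → PA=0x45637  (4 entries read)
#2 VA=0x98641C018DD (r,user):
  L0: frame=0x34 idx=19 entry=0x49007 [P=1 RW=1 US=1 PS=0]
  L1: frame=0x49 idx=25 entry=0x4A007 [P=1 RW=1 US=1 PS=0]
  L2: frame=0x4A idx=14 entry=0x4D007 [P=1 RW=1 US=1 PS=0]
  L3: frame=0x4D idx=1 entry=0x51007 [P=1 RW=1 US=1 PS=0]
  → PA=0x518DD  (4 entries read)
#3 VA=0xD82C0200F18 (w,user):
  L0: frame=0x34 idx=27 entry=0x52007 [P=1 RW=1 US=1 PS=0]
  L1: frame=0x52 idx=11 entry=0x53007 [P=1 RW=1 US=1 PS=0]
  L2: frame=0x53 idx=1 entry=0x61006 [P=0 RW=1 US=1 PS=0]
  → PAGE_NOT_PRESENT  (3 entries read)
#4 VA=0x2004060A6C1 (r,user):
  L0: frame=0x34 idx=4 entry=0x54007 [P=1 RW=1 US=1 PS=0]
  L1: frame=0x54 idx=1 entry=0x56007 [P=1 RW=1 US=1 PS=0]
  L2: frame=0x56 idx=3 entry=0x59007 [P=1 RW=1 US=1 PS=0]
  L3: frame=0x59 idx=10 entry=0x5B003 [P=1 RW=1 US=0 PS=0]
  → PROTECTION_VIOLATION  (4 entries read)
#5 VA=0x70480A07961 (r,kernel):
  L0: frame=0x34 idx=14 entry=0x5F007 [P=1 RW=1 US=1 PS=0]
  L1: frame=0x5F idx=18 entry=0x62007 [P=1 RW=1 US=1 PS=0]
  L2: frame=0x62 idx=5 entry=0x64007 [P=1 RW=1 US=1 PS=0]
  L3: frame=0x64 idx=7 entry=0x72004 [P=0 RW=0 US=1 PS=0]
  → PAGE_NOT_PRESENT  (4 entries read)
#6 VA=0xC0141617B40 (w,kernel):
  L0: frame=0x34 idx=24 entry=0x68007 [P=1 RW=1 US=1 PS=0]
  L1: frame=0x68 idx=5 entry=0x6C007 [P=1 RW=1 US=1 PS=0]
  L2: frame=0x6C idx=11 entry=0x6D007 [P=1 RW=1 US=1 PS=0]
  L3: frame=0x6D idx=23 entry=0x6F007 [P=1 RW=1 US=1 PS=0]
  → PA=0x6FB40  (4 entries read)

TLB: [["0x6828280A", "0x3D"], ["0x90500213", "0x45"], ["0x98641C01", "0x51"], ["0xC0141617", "0x6F"]]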